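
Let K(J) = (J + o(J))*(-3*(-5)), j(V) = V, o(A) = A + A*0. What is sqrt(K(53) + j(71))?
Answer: sqrt(1661) ≈ 40.755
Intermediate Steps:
o(A) = A (o(A) = A + 0 = A)
K(J) = 30*J (K(J) = (J + J)*(-3*(-5)) = (2*J)*15 = 30*J)
sqrt(K(53) + j(71)) = sqrt(30*53 + 71) = sqrt(1590 + 71) = sqrt(1661)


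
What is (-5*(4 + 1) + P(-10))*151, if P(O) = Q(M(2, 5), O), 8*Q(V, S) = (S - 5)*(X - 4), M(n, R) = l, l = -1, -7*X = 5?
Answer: -136655/56 ≈ -2440.3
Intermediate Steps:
X = -5/7 (X = -⅐*5 = -5/7 ≈ -0.71429)
M(n, R) = -1
Q(V, S) = 165/56 - 33*S/56 (Q(V, S) = ((S - 5)*(-5/7 - 4))/8 = ((-5 + S)*(-33/7))/8 = (165/7 - 33*S/7)/8 = 165/56 - 33*S/56)
P(O) = 165/56 - 33*O/56
(-5*(4 + 1) + P(-10))*151 = (-5*(4 + 1) + (165/56 - 33/56*(-10)))*151 = (-5*5 + (165/56 + 165/28))*151 = (-25 + 495/56)*151 = -905/56*151 = -136655/56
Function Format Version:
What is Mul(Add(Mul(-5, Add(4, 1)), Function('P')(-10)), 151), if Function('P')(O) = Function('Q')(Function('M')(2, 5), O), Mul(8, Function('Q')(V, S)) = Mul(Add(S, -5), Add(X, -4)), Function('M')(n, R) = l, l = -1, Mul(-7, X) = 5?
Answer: Rational(-136655, 56) ≈ -2440.3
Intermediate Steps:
X = Rational(-5, 7) (X = Mul(Rational(-1, 7), 5) = Rational(-5, 7) ≈ -0.71429)
Function('M')(n, R) = -1
Function('Q')(V, S) = Add(Rational(165, 56), Mul(Rational(-33, 56), S)) (Function('Q')(V, S) = Mul(Rational(1, 8), Mul(Add(S, -5), Add(Rational(-5, 7), -4))) = Mul(Rational(1, 8), Mul(Add(-5, S), Rational(-33, 7))) = Mul(Rational(1, 8), Add(Rational(165, 7), Mul(Rational(-33, 7), S))) = Add(Rational(165, 56), Mul(Rational(-33, 56), S)))
Function('P')(O) = Add(Rational(165, 56), Mul(Rational(-33, 56), O))
Mul(Add(Mul(-5, Add(4, 1)), Function('P')(-10)), 151) = Mul(Add(Mul(-5, Add(4, 1)), Add(Rational(165, 56), Mul(Rational(-33, 56), -10))), 151) = Mul(Add(Mul(-5, 5), Add(Rational(165, 56), Rational(165, 28))), 151) = Mul(Add(-25, Rational(495, 56)), 151) = Mul(Rational(-905, 56), 151) = Rational(-136655, 56)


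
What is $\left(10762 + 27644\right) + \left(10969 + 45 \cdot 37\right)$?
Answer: $51040$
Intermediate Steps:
$\left(10762 + 27644\right) + \left(10969 + 45 \cdot 37\right) = 38406 + \left(10969 + 1665\right) = 38406 + 12634 = 51040$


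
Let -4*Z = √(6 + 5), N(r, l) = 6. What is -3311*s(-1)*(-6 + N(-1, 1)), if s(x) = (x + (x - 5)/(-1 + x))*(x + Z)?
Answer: 0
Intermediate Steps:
Z = -√11/4 (Z = -√(6 + 5)/4 = -√11/4 ≈ -0.82916)
s(x) = (x - √11/4)*(x + (-5 + x)/(-1 + x)) (s(x) = (x + (x - 5)/(-1 + x))*(x - √11/4) = (x + (-5 + x)/(-1 + x))*(x - √11/4) = (x - √11/4)*(x + (-5 + x)/(-1 + x)))
-3311*s(-1)*(-6 + N(-1, 1)) = -3311*(-20*(-1) + 4*(-1)³ + 5*√11 - 1*√11*(-1)²)/(4*(-1 - 1))*(-6 + 6) = -3311*(¼)*(20 + 4*(-1) + 5*√11 - 1*√11*1)/(-2)*0 = -3311*(¼)*(-½)*(20 - 4 + 5*√11 - √11)*0 = -3311*(¼)*(-½)*(16 + 4*√11)*0 = -3311*(-2 - √11/2)*0 = -3311*0 = 0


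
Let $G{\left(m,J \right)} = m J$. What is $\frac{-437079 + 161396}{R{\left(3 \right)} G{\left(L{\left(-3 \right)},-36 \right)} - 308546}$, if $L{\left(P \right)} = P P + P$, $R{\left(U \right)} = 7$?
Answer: $\frac{275683}{310058} \approx 0.88913$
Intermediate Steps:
$L{\left(P \right)} = P + P^{2}$ ($L{\left(P \right)} = P^{2} + P = P + P^{2}$)
$G{\left(m,J \right)} = J m$
$\frac{-437079 + 161396}{R{\left(3 \right)} G{\left(L{\left(-3 \right)},-36 \right)} - 308546} = \frac{-437079 + 161396}{7 \left(- 36 \left(- 3 \left(1 - 3\right)\right)\right) - 308546} = - \frac{275683}{7 \left(- 36 \left(\left(-3\right) \left(-2\right)\right)\right) - 308546} = - \frac{275683}{7 \left(\left(-36\right) 6\right) - 308546} = - \frac{275683}{7 \left(-216\right) - 308546} = - \frac{275683}{-1512 - 308546} = - \frac{275683}{-310058} = \left(-275683\right) \left(- \frac{1}{310058}\right) = \frac{275683}{310058}$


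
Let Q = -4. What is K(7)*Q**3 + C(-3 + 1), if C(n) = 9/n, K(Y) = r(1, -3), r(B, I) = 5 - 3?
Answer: -265/2 ≈ -132.50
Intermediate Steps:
r(B, I) = 2
K(Y) = 2
K(7)*Q**3 + C(-3 + 1) = 2*(-4)**3 + 9/(-3 + 1) = 2*(-64) + 9/(-2) = -128 + 9*(-1/2) = -128 - 9/2 = -265/2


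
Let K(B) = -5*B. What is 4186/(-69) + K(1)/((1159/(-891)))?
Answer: -197573/3477 ≈ -56.823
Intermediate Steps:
4186/(-69) + K(1)/((1159/(-891))) = 4186/(-69) + (-5*1)/((1159/(-891))) = 4186*(-1/69) - 5/(1159*(-1/891)) = -182/3 - 5/(-1159/891) = -182/3 - 5*(-891/1159) = -182/3 + 4455/1159 = -197573/3477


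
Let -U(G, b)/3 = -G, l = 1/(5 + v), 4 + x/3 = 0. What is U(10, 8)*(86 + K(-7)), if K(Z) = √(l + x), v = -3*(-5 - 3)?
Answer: 2580 + 30*I*√10063/29 ≈ 2580.0 + 103.77*I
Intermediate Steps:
x = -12 (x = -12 + 3*0 = -12 + 0 = -12)
v = 24 (v = -3*(-8) = 24)
l = 1/29 (l = 1/(5 + 24) = 1/29 ≈ 0.034483)
U(G, b) = 3*G (U(G, b) = -(-3)*G = 3*G)
K(Z) = I*√10063/29 (K(Z) = √(1/29 - 12) = √(-347/29) = I*√10063/29)
U(10, 8)*(86 + K(-7)) = (3*10)*(86 + I*√10063/29) = 30*(86 + I*√10063/29) = 2580 + 30*I*√10063/29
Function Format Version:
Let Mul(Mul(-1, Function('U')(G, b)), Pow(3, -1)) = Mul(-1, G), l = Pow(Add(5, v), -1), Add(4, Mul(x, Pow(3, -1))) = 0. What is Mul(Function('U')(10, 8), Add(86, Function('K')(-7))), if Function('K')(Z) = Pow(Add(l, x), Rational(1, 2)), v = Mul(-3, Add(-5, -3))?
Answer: Add(2580, Mul(Rational(30, 29), I, Pow(10063, Rational(1, 2)))) ≈ Add(2580.0, Mul(103.77, I))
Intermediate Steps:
x = -12 (x = Add(-12, Mul(3, 0)) = Add(-12, 0) = -12)
v = 24 (v = Mul(-3, -8) = 24)
l = Rational(1, 29) (l = Pow(Add(5, 24), -1) = Pow(29, -1) = Rational(1, 29) ≈ 0.034483)
Function('U')(G, b) = Mul(3, G) (Function('U')(G, b) = Mul(-3, Mul(-1, G)) = Mul(3, G))
Function('K')(Z) = Mul(Rational(1, 29), I, Pow(10063, Rational(1, 2))) (Function('K')(Z) = Pow(Add(Rational(1, 29), -12), Rational(1, 2)) = Pow(Rational(-347, 29), Rational(1, 2)) = Mul(Rational(1, 29), I, Pow(10063, Rational(1, 2))))
Mul(Function('U')(10, 8), Add(86, Function('K')(-7))) = Mul(Mul(3, 10), Add(86, Mul(Rational(1, 29), I, Pow(10063, Rational(1, 2))))) = Mul(30, Add(86, Mul(Rational(1, 29), I, Pow(10063, Rational(1, 2))))) = Add(2580, Mul(Rational(30, 29), I, Pow(10063, Rational(1, 2))))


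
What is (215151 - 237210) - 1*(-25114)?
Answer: 3055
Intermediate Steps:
(215151 - 237210) - 1*(-25114) = -22059 + 25114 = 3055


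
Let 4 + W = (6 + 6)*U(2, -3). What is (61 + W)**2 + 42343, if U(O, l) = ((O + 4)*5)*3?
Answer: 1335112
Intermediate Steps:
U(O, l) = 60 + 15*O (U(O, l) = ((4 + O)*5)*3 = (20 + 5*O)*3 = 60 + 15*O)
W = 1076 (W = -4 + (6 + 6)*(60 + 15*2) = -4 + 12*(60 + 30) = -4 + 12*90 = -4 + 1080 = 1076)
(61 + W)**2 + 42343 = (61 + 1076)**2 + 42343 = 1137**2 + 42343 = 1292769 + 42343 = 1335112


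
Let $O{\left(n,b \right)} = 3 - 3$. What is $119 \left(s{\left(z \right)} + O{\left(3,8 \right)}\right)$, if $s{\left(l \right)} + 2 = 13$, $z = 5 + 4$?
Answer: $1309$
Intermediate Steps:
$O{\left(n,b \right)} = 0$ ($O{\left(n,b \right)} = 3 - 3 = 0$)
$z = 9$
$s{\left(l \right)} = 11$ ($s{\left(l \right)} = -2 + 13 = 11$)
$119 \left(s{\left(z \right)} + O{\left(3,8 \right)}\right) = 119 \left(11 + 0\right) = 119 \cdot 11 = 1309$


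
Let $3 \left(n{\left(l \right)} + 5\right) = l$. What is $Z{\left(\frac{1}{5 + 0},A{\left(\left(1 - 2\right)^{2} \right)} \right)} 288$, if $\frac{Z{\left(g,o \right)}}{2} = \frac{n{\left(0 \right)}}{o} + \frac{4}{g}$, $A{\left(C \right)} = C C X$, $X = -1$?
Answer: $14400$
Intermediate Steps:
$n{\left(l \right)} = -5 + \frac{l}{3}$
$A{\left(C \right)} = - C^{2}$ ($A{\left(C \right)} = C C \left(-1\right) = C^{2} \left(-1\right) = - C^{2}$)
$Z{\left(g,o \right)} = - \frac{10}{o} + \frac{8}{g}$ ($Z{\left(g,o \right)} = 2 \left(\frac{-5 + \frac{1}{3} \cdot 0}{o} + \frac{4}{g}\right) = 2 \left(\frac{-5 + 0}{o} + \frac{4}{g}\right) = 2 \left(- \frac{5}{o} + \frac{4}{g}\right) = - \frac{10}{o} + \frac{8}{g}$)
$Z{\left(\frac{1}{5 + 0},A{\left(\left(1 - 2\right)^{2} \right)} \right)} 288 = \left(- \frac{10}{\left(-1\right) \left(\left(1 - 2\right)^{2}\right)^{2}} + \frac{8}{\frac{1}{5 + 0}}\right) 288 = \left(- \frac{10}{\left(-1\right) \left(\left(-1\right)^{2}\right)^{2}} + \frac{8}{\frac{1}{5}}\right) 288 = \left(- \frac{10}{\left(-1\right) 1^{2}} + 8 \frac{1}{\frac{1}{5}}\right) 288 = \left(- \frac{10}{\left(-1\right) 1} + 8 \cdot 5\right) 288 = \left(- \frac{10}{-1} + 40\right) 288 = \left(\left(-10\right) \left(-1\right) + 40\right) 288 = \left(10 + 40\right) 288 = 50 \cdot 288 = 14400$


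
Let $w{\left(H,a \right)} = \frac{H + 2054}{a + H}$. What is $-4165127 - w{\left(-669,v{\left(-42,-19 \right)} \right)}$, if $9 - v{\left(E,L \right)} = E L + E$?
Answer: $- \frac{5897818447}{1416} \approx -4.1651 \cdot 10^{6}$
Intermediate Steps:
$v{\left(E,L \right)} = 9 - E - E L$ ($v{\left(E,L \right)} = 9 - \left(E L + E\right) = 9 - \left(E + E L\right) = 9 - E - E L$)
$w{\left(H,a \right)} = \frac{2054 + H}{H + a}$
$-4165127 - w{\left(-669,v{\left(-42,-19 \right)} \right)} = -4165127 - \frac{2054 - 669}{-669 - \left(-51 + 798\right)} = -4165127 - \frac{1}{-669 + \left(9 + 42 - 798\right)} 1385 = -4165127 - \frac{1}{-669 - 747} \cdot 1385 = -4165127 - \frac{1}{-1416} \cdot 1385 = -4165127 - \left(- \frac{1}{1416}\right) 1385 = -4165127 - - \frac{1385}{1416} = -4165127 + \frac{1385}{1416} = - \frac{5897818447}{1416}$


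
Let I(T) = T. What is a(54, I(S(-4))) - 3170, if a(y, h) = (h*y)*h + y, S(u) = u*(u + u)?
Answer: 52180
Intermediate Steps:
S(u) = 2*u² (S(u) = u*(2*u) = 2*u²)
a(y, h) = y + y*h² (a(y, h) = y*h² + y = y + y*h²)
a(54, I(S(-4))) - 3170 = 54*(1 + (2*(-4)²)²) - 3170 = 54*(1 + (2*16)²) - 3170 = 54*(1 + 32²) - 3170 = 54*(1 + 1024) - 3170 = 54*1025 - 3170 = 55350 - 3170 = 52180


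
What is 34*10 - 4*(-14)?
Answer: 396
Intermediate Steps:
34*10 - 4*(-14) = 340 + 56 = 396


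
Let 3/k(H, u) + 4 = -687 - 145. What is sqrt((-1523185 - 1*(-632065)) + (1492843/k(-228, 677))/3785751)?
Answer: 2*I*sqrt(354806308270043251)/1261917 ≈ 944.05*I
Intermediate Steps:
k(H, u) = -3/836 (k(H, u) = 3/(-4 + (-687 - 145)) = 3/(-4 - 832) = 3/(-836) = 3*(-1/836) = -3/836)
sqrt((-1523185 - 1*(-632065)) + (1492843/k(-228, 677))/3785751) = sqrt((-1523185 - 1*(-632065)) + (1492843/(-3/836))/3785751) = sqrt((-1523185 + 632065) + (1492843*(-836/3))*(1/3785751)) = sqrt(-891120 - 1248016748/3*1/3785751) = sqrt(-891120 - 1248016748/11357253) = sqrt(-10121923310108/11357253) = 2*I*sqrt(354806308270043251)/1261917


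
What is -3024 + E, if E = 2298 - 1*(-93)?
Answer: -633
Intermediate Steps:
E = 2391 (E = 2298 + 93 = 2391)
-3024 + E = -3024 + 2391 = -633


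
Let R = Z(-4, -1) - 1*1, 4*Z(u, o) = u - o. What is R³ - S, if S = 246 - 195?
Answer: -3607/64 ≈ -56.359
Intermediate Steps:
Z(u, o) = -o/4 + u/4 (Z(u, o) = (u - o)/4 = -o/4 + u/4)
R = -7/4 (R = (-¼*(-1) + (¼)*(-4)) - 1*1 = (¼ - 1) - 1 = -¾ - 1 = -7/4 ≈ -1.7500)
S = 51
R³ - S = (-7/4)³ - 1*51 = -343/64 - 51 = -3607/64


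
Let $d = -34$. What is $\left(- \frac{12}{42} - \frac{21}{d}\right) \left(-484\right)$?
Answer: $- \frac{19118}{119} \approx -160.66$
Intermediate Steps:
$\left(- \frac{12}{42} - \frac{21}{d}\right) \left(-484\right) = \left(- \frac{12}{42} - \frac{21}{-34}\right) \left(-484\right) = \left(\left(-12\right) \frac{1}{42} - - \frac{21}{34}\right) \left(-484\right) = \left(- \frac{2}{7} + \frac{21}{34}\right) \left(-484\right) = \frac{79}{238} \left(-484\right) = - \frac{19118}{119}$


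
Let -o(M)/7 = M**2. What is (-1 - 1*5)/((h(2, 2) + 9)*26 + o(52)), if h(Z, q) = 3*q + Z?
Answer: 1/3081 ≈ 0.00032457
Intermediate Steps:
h(Z, q) = Z + 3*q
o(M) = -7*M**2
(-1 - 1*5)/((h(2, 2) + 9)*26 + o(52)) = (-1 - 1*5)/(((2 + 3*2) + 9)*26 - 7*52**2) = (-1 - 5)/(((2 + 6) + 9)*26 - 7*2704) = -6/((8 + 9)*26 - 18928) = -6/(17*26 - 18928) = -6/(442 - 18928) = -6/(-18486) = -1/18486*(-6) = 1/3081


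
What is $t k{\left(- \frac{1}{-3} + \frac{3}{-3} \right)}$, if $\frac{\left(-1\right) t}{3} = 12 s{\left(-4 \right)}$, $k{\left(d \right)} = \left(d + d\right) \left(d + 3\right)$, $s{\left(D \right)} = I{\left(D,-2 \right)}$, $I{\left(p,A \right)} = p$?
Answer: $-448$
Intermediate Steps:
$s{\left(D \right)} = D$
$k{\left(d \right)} = 2 d \left(3 + d\right)$
$t = 144$ ($t = - 3 \cdot 12 \left(-4\right) = \left(-3\right) \left(-48\right) = 144$)
$t k{\left(- \frac{1}{-3} + \frac{3}{-3} \right)} = 144 \cdot 2 \left(- \frac{1}{-3} + \frac{3}{-3}\right) \left(3 + \left(- \frac{1}{-3} + \frac{3}{-3}\right)\right) = 144 \cdot 2 \left(\left(-1\right) \left(- \frac{1}{3}\right) + 3 \left(- \frac{1}{3}\right)\right) \left(3 + \left(\left(-1\right) \left(- \frac{1}{3}\right) + 3 \left(- \frac{1}{3}\right)\right)\right) = 144 \cdot 2 \left(\frac{1}{3} - 1\right) \left(3 + \left(\frac{1}{3} - 1\right)\right) = 144 \cdot 2 \left(- \frac{2}{3}\right) \left(3 - \frac{2}{3}\right) = 144 \cdot 2 \left(- \frac{2}{3}\right) \frac{7}{3} = 144 \left(- \frac{28}{9}\right) = -448$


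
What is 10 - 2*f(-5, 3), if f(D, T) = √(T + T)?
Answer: 10 - 2*√6 ≈ 5.1010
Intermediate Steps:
f(D, T) = √2*√T (f(D, T) = √(2*T) = √2*√T)
10 - 2*f(-5, 3) = 10 - 2*√2*√3 = 10 - 2*√6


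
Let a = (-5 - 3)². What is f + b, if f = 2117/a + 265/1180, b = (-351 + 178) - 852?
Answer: -3744649/3776 ≈ -991.70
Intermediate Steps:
b = -1025 (b = -173 - 852 = -1025)
a = 64 (a = (-8)² = 64)
f = 125751/3776 (f = 2117/64 + 265/1180 = 2117*(1/64) + 265*(1/1180) = 2117/64 + 53/236 = 125751/3776 ≈ 33.303)
f + b = 125751/3776 - 1025 = -3744649/3776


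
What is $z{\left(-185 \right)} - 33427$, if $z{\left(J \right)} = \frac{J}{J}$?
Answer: $-33426$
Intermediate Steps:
$z{\left(J \right)} = 1$
$z{\left(-185 \right)} - 33427 = 1 - 33427 = -33426$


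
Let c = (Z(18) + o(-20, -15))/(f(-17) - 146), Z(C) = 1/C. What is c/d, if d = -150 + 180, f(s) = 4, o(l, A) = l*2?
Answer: 719/76680 ≈ 0.0093766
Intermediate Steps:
o(l, A) = 2*l
Z(C) = 1/C
d = 30
c = 719/2556 (c = (1/18 + 2*(-20))/(4 - 146) = (1/18 - 40)/(-142) = -719/18*(-1/142) = 719/2556 ≈ 0.28130)
c/d = (719/2556)/30 = (719/2556)*(1/30) = 719/76680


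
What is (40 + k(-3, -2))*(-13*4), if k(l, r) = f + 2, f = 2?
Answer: -2288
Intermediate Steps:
k(l, r) = 4 (k(l, r) = 2 + 2 = 4)
(40 + k(-3, -2))*(-13*4) = (40 + 4)*(-13*4) = 44*(-52) = -2288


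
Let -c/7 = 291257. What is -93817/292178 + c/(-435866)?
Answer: 138700143425/31837614037 ≈ 4.3565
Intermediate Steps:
c = -2038799 (c = -7*291257 = -2038799)
-93817/292178 + c/(-435866) = -93817/292178 - 2038799/(-435866) = -93817*1/292178 - 2038799*(-1/435866) = -93817/292178 + 2038799/435866 = 138700143425/31837614037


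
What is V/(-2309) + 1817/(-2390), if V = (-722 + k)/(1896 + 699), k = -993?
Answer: -2176620337/2864106690 ≈ -0.75996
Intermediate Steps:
V = -343/519 (V = (-722 - 993)/(1896 + 699) = -1715/2595 = -1715*1/2595 = -343/519 ≈ -0.66089)
V/(-2309) + 1817/(-2390) = -343/519/(-2309) + 1817/(-2390) = -343/519*(-1/2309) + 1817*(-1/2390) = 343/1198371 - 1817/2390 = -2176620337/2864106690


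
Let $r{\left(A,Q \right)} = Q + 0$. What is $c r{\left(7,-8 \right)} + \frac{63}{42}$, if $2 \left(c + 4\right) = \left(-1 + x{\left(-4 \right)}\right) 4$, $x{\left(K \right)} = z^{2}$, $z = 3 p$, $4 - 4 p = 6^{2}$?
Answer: $- \frac{18333}{2} \approx -9166.5$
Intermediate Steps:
$r{\left(A,Q \right)} = Q$
$p = -8$ ($p = 1 - \frac{6^{2}}{4} = 1 - 9 = -8$)
$z = -24$ ($z = 3 \left(-8\right) = -24$)
$x{\left(K \right)} = 576$ ($x{\left(K \right)} = \left(-24\right)^{2} = 576$)
$c = 1146$ ($c = -4 + \frac{\left(-1 + 576\right) 4}{2} = -4 + \frac{575 \cdot 4}{2} = -4 + \frac{1}{2} \cdot 2300 = -4 + 1150 = 1146$)
$c r{\left(7,-8 \right)} + \frac{63}{42} = 1146 \left(-8\right) + \frac{63}{42} = -9168 + 63 \cdot \frac{1}{42} = -9168 + \frac{3}{2} = - \frac{18333}{2}$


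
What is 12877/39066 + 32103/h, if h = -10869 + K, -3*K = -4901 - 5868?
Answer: -870299867/213280827 ≈ -4.0805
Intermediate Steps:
K = 10769/3 (K = -(-4901 - 5868)/3 = -1/3*(-10769) = 10769/3 ≈ 3589.7)
h = -21838/3 (h = -10869 + 10769/3 = -21838/3 ≈ -7279.3)
12877/39066 + 32103/h = 12877/39066 + 32103/(-21838/3) = 12877*(1/39066) + 32103*(-3/21838) = 12877/39066 - 96309/21838 = -870299867/213280827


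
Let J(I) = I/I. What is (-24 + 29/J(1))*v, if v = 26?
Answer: 130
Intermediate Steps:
J(I) = 1
(-24 + 29/J(1))*v = (-24 + 29/1)*26 = (-24 + 29*1)*26 = (-24 + 29)*26 = 5*26 = 130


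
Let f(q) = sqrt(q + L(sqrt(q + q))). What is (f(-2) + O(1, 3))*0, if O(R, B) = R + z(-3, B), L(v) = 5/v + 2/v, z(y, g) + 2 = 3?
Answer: 0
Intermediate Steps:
z(y, g) = 1 (z(y, g) = -2 + 3 = 1)
L(v) = 7/v
f(q) = sqrt(q + 7*sqrt(2)/(2*sqrt(q))) (f(q) = sqrt(q + 7/(sqrt(q + q))) = sqrt(q + 7/(sqrt(2*q))) = sqrt(q + 7/((sqrt(2)*sqrt(q)))) = sqrt(q + 7*(sqrt(2)/(2*sqrt(q)))) = sqrt(q + 7*sqrt(2)/(2*sqrt(q))))
O(R, B) = 1 + R (O(R, B) = R + 1 = 1 + R)
(f(-2) + O(1, 3))*0 = (sqrt(4*(-2) + 14*sqrt(2)/sqrt(-2))/2 + (1 + 1))*0 = (sqrt(-8 + 14*sqrt(2)*(-I*sqrt(2)/2))/2 + 2)*0 = (sqrt(-8 - 14*I)/2 + 2)*0 = (2 + sqrt(-8 - 14*I)/2)*0 = 0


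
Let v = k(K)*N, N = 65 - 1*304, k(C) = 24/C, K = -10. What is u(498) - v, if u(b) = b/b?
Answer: -2863/5 ≈ -572.60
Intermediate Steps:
u(b) = 1
N = -239 (N = 65 - 304 = -239)
v = 2868/5 (v = (24/(-10))*(-239) = (24*(-⅒))*(-239) = -12/5*(-239) = 2868/5 ≈ 573.60)
u(498) - v = 1 - 1*2868/5 = 1 - 2868/5 = -2863/5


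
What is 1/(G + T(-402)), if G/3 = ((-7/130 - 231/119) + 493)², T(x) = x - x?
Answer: 4884100/3532462753923 ≈ 1.3826e-6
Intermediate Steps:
T(x) = 0
G = 3532462753923/4884100 (G = 3*((-7/130 - 231/119) + 493)² = 3*((-7*1/130 - 231*1/119) + 493)² = 3*((-7/130 - 33/17) + 493)² = 3*(-4409/2210 + 493)² = 3*(1085121/2210)² = 3*(1177487584641/4884100) = 3532462753923/4884100 ≈ 7.2326e+5)
1/(G + T(-402)) = 1/(3532462753923/4884100 + 0) = 1/(3532462753923/4884100) = 4884100/3532462753923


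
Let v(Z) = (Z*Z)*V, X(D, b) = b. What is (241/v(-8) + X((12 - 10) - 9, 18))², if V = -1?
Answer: 829921/4096 ≈ 202.62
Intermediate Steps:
v(Z) = -Z² (v(Z) = (Z*Z)*(-1) = Z²*(-1) = -Z²)
(241/v(-8) + X((12 - 10) - 9, 18))² = (241/((-1*(-8)²)) + 18)² = (241/((-1*64)) + 18)² = (241/(-64) + 18)² = (241*(-1/64) + 18)² = (-241/64 + 18)² = (911/64)² = 829921/4096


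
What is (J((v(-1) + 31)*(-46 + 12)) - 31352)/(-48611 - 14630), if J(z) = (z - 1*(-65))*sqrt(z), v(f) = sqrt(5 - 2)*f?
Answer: 31352/63241 + sqrt(-1054 + 34*sqrt(3))*(989 - 34*sqrt(3))/63241 ≈ 0.49575 + 0.46395*I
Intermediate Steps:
v(f) = f*sqrt(3) (v(f) = sqrt(3)*f = f*sqrt(3))
J(z) = sqrt(z)*(65 + z) (J(z) = (z + 65)*sqrt(z) = (65 + z)*sqrt(z) = sqrt(z)*(65 + z))
(J((v(-1) + 31)*(-46 + 12)) - 31352)/(-48611 - 14630) = (sqrt((-sqrt(3) + 31)*(-46 + 12))*(65 + (-sqrt(3) + 31)*(-46 + 12)) - 31352)/(-48611 - 14630) = (sqrt((31 - sqrt(3))*(-34))*(65 + (31 - sqrt(3))*(-34)) - 31352)/(-63241) = (sqrt(-1054 + 34*sqrt(3))*(65 + (-1054 + 34*sqrt(3))) - 31352)*(-1/63241) = (sqrt(-1054 + 34*sqrt(3))*(-989 + 34*sqrt(3)) - 31352)*(-1/63241) = (-31352 + sqrt(-1054 + 34*sqrt(3))*(-989 + 34*sqrt(3)))*(-1/63241) = 31352/63241 - sqrt(-1054 + 34*sqrt(3))*(-989 + 34*sqrt(3))/63241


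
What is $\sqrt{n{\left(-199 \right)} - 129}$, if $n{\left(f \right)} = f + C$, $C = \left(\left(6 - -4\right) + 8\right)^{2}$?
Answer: $2 i \approx 2.0 i$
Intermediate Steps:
$C = 324$ ($C = \left(\left(6 + 4\right) + 8\right)^{2} = \left(10 + 8\right)^{2} = 18^{2} = 324$)
$n{\left(f \right)} = 324 + f$ ($n{\left(f \right)} = f + 324 = 324 + f$)
$\sqrt{n{\left(-199 \right)} - 129} = \sqrt{\left(324 - 199\right) - 129} = \sqrt{125 - 129} = \sqrt{-4} = 2 i$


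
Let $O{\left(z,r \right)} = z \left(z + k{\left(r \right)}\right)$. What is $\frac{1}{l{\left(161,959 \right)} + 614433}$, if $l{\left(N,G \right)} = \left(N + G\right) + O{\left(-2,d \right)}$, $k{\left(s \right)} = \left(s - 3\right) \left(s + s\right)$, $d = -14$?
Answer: $\frac{1}{614605} \approx 1.6271 \cdot 10^{-6}$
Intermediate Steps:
$k{\left(s \right)} = 2 s \left(-3 + s\right)$ ($k{\left(s \right)} = \left(-3 + s\right) 2 s = 2 s \left(-3 + s\right)$)
$O{\left(z,r \right)} = z \left(z + 2 r \left(-3 + r\right)\right)$
$l{\left(N,G \right)} = -948 + G + N$ ($l{\left(N,G \right)} = \left(N + G\right) - 2 \left(-2 + 2 \left(-14\right) \left(-3 - 14\right)\right) = \left(G + N\right) - 2 \left(-2 + 2 \left(-14\right) \left(-17\right)\right) = \left(G + N\right) - 2 \left(-2 + 476\right) = \left(G + N\right) - 948 = -948 + G + N$)
$\frac{1}{l{\left(161,959 \right)} + 614433} = \frac{1}{\left(-948 + 959 + 161\right) + 614433} = \frac{1}{172 + 614433} = \frac{1}{614605}$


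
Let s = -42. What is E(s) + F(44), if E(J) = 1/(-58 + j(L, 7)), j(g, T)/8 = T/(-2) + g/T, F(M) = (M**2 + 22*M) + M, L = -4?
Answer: 1869025/634 ≈ 2948.0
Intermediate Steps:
F(M) = M**2 + 23*M
j(g, T) = -4*T + 8*g/T (j(g, T) = 8*(T/(-2) + g/T) = 8*(T*(-1/2) + g/T) = 8*(-T/2 + g/T) = -4*T + 8*g/T)
E(J) = -7/634 (E(J) = 1/(-58 + (-4*7 + 8*(-4)/7)) = 1/(-58 + (-28 + 8*(-4)*(1/7))) = 1/(-58 + (-28 - 32/7)) = 1/(-58 - 228/7) = 1/(-634/7) = -7/634)
E(s) + F(44) = -7/634 + 44*(23 + 44) = -7/634 + 44*67 = -7/634 + 2948 = 1869025/634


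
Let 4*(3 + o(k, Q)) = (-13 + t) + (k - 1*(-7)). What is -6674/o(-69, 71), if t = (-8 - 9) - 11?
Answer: 26696/115 ≈ 232.14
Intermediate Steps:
t = -28 (t = -17 - 11 = -28)
o(k, Q) = -23/2 + k/4 (o(k, Q) = -3 + ((-13 - 28) + (k - 1*(-7)))/4 = -3 + (-41 + (k + 7))/4 = -3 + (-41 + (7 + k))/4 = -3 + (-34 + k)/4 = -3 + (-17/2 + k/4) = -23/2 + k/4)
-6674/o(-69, 71) = -6674/(-23/2 + (1/4)*(-69)) = -6674/(-23/2 - 69/4) = -6674/(-115/4) = -6674*(-4/115) = 26696/115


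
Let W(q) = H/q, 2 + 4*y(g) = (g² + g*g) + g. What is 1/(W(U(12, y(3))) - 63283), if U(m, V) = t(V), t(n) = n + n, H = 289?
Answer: -19/1201799 ≈ -1.5810e-5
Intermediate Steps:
y(g) = -½ + g²/2 + g/4 (y(g) = -½ + ((g² + g*g) + g)/4 = -½ + ((g² + g²) + g)/4 = -½ + (2*g² + g)/4 = -½ + (g + 2*g²)/4 = -½ + (g²/2 + g/4) = -½ + g²/2 + g/4)
t(n) = 2*n
U(m, V) = 2*V
W(q) = 289/q
1/(W(U(12, y(3))) - 63283) = 1/(289/((2*(-½ + (½)*3² + (¼)*3))) - 63283) = 1/(289/((2*(-½ + (½)*9 + ¾))) - 63283) = 1/(289/((2*(-½ + 9/2 + ¾))) - 63283) = 1/(289/((2*(19/4))) - 63283) = 1/(289/(19/2) - 63283) = 1/(289*(2/19) - 63283) = 1/(578/19 - 63283) = 1/(-1201799/19) = -19/1201799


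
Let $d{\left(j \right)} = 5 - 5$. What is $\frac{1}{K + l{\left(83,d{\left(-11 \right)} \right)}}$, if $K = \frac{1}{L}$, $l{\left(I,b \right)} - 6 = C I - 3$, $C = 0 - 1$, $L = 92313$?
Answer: $- \frac{92313}{7385039} \approx -0.0125$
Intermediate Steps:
$d{\left(j \right)} = 0$
$C = -1$
$l{\left(I,b \right)} = 3 - I$ ($l{\left(I,b \right)} = 6 - \left(3 + I\right) = 3 - I$)
$K = \frac{1}{92313} \approx 1.0833 \cdot 10^{-5}$
$\frac{1}{K + l{\left(83,d{\left(-11 \right)} \right)}} = \frac{1}{\frac{1}{92313} + \left(3 - 83\right)} = \frac{1}{\frac{1}{92313} - 80} = \frac{1}{- \frac{7385039}{92313}} = - \frac{92313}{7385039}$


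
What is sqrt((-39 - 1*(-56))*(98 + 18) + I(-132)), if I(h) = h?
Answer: 4*sqrt(115) ≈ 42.895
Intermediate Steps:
sqrt((-39 - 1*(-56))*(98 + 18) + I(-132)) = sqrt((-39 - 1*(-56))*(98 + 18) - 132) = sqrt((-39 + 56)*116 - 132) = sqrt(17*116 - 132) = sqrt(1972 - 132) = sqrt(1840) = 4*sqrt(115)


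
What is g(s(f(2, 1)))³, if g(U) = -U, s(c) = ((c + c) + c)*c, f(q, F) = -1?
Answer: -27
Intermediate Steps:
s(c) = 3*c² (s(c) = (2*c + c)*c = (3*c)*c = 3*c²)
g(s(f(2, 1)))³ = (-3*(-1)²)³ = (-3)³ = -27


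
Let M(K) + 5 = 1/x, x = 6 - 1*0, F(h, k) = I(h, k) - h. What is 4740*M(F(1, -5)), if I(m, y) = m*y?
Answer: -22910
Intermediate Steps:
F(h, k) = -h + h*k (F(h, k) = h*k - h = -h + h*k)
x = 6 (x = 6 + 0 = 6)
M(K) = -29/6 (M(K) = -5 + 1/6 = -5 + ⅙ = -29/6)
4740*M(F(1, -5)) = 4740*(-29/6) = -22910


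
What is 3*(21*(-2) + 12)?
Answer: -90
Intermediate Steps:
3*(21*(-2) + 12) = 3*(-42 + 12) = 3*(-30) = -90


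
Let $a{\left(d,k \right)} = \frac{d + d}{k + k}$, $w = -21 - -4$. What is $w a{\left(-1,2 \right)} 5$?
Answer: $\frac{85}{2} \approx 42.5$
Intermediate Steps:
$w = -17$ ($w = -21 + 4 = -17$)
$a{\left(d,k \right)} = \frac{d}{k}$ ($a{\left(d,k \right)} = \frac{2 d}{2 k} = 2 d \frac{1}{2 k} = \frac{d}{k}$)
$w a{\left(-1,2 \right)} 5 = - 17 \left(- \frac{1}{2}\right) 5 = - 17 \left(\left(-1\right) \frac{1}{2}\right) 5 = \left(-17\right) \left(- \frac{1}{2}\right) 5 = \frac{17}{2} \cdot 5 = \frac{85}{2}$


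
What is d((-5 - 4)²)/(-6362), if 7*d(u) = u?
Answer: -81/44534 ≈ -0.0018188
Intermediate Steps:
d(u) = u/7
d((-5 - 4)²)/(-6362) = ((-5 - 4)²/7)/(-6362) = ((⅐)*(-9)²)*(-1/6362) = ((⅐)*81)*(-1/6362) = (81/7)*(-1/6362) = -81/44534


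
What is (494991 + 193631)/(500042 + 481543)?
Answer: 62602/89235 ≈ 0.70154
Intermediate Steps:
(494991 + 193631)/(500042 + 481543) = 688622/981585 = 688622*(1/981585) = 62602/89235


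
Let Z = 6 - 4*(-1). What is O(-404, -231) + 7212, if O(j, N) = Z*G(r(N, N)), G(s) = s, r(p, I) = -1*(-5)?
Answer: 7262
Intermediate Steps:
r(p, I) = 5
Z = 10 (Z = 6 + 4 = 10)
O(j, N) = 50 (O(j, N) = 10*5 = 50)
O(-404, -231) + 7212 = 50 + 7212 = 7262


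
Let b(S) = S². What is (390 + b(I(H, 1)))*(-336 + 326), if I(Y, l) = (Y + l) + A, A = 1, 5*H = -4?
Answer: -19572/5 ≈ -3914.4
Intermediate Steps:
H = -⅘ (H = (⅕)*(-4) = -⅘ ≈ -0.80000)
I(Y, l) = 1 + Y + l (I(Y, l) = (Y + l) + 1 = 1 + Y + l)
(390 + b(I(H, 1)))*(-336 + 326) = (390 + (1 - ⅘ + 1)²)*(-336 + 326) = (390 + (6/5)²)*(-10) = (390 + 36/25)*(-10) = (9786/25)*(-10) = -19572/5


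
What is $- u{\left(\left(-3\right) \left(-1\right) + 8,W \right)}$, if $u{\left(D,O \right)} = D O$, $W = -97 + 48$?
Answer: $539$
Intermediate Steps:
$W = -49$
$- u{\left(\left(-3\right) \left(-1\right) + 8,W \right)} = - \left(\left(-3\right) \left(-1\right) + 8\right) \left(-49\right) = - \left(3 + 8\right) \left(-49\right) = - 11 \left(-49\right) = \left(-1\right) \left(-539\right) = 539$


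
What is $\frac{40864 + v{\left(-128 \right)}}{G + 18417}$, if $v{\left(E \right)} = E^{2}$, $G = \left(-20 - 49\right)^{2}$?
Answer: $\frac{28624}{11589} \approx 2.4699$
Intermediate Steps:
$G = 4761$ ($G = \left(-69\right)^{2} = 4761$)
$\frac{40864 + v{\left(-128 \right)}}{G + 18417} = \frac{40864 + \left(-128\right)^{2}}{4761 + 18417} = \frac{40864 + 16384}{23178} = 57248 \cdot \frac{1}{23178} = \frac{28624}{11589}$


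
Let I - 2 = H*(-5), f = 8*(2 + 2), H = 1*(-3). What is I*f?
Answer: 544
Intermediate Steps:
H = -3
f = 32 (f = 8*4 = 32)
I = 17 (I = 2 - 3*(-5) = 2 + 15 = 17)
I*f = 17*32 = 544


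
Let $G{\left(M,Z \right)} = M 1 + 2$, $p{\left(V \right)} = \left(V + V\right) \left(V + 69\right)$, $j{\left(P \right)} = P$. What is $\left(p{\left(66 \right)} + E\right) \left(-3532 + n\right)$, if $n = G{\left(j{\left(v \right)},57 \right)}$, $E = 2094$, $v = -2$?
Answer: $-70336248$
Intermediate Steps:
$p{\left(V \right)} = 2 V \left(69 + V\right)$
$G{\left(M,Z \right)} = 2 + M$ ($G{\left(M,Z \right)} = M + 2 = 2 + M$)
$n = 0$ ($n = 2 - 2 = 0$)
$\left(p{\left(66 \right)} + E\right) \left(-3532 + n\right) = \left(2 \cdot 66 \left(69 + 66\right) + 2094\right) \left(-3532 + 0\right) = \left(2 \cdot 66 \cdot 135 + 2094\right) \left(-3532\right) = \left(17820 + 2094\right) \left(-3532\right) = 19914 \left(-3532\right) = -70336248$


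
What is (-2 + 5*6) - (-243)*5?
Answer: 1243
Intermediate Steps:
(-2 + 5*6) - (-243)*5 = (-2 + 30) - 81*(-15) = 28 + 1215 = 1243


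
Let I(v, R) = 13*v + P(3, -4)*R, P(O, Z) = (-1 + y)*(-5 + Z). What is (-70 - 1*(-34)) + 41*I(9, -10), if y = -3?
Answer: -9999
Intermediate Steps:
P(O, Z) = 20 - 4*Z (P(O, Z) = (-1 - 3)*(-5 + Z) = -4*(-5 + Z) = 20 - 4*Z)
I(v, R) = 13*v + 36*R (I(v, R) = 13*v + (20 - 4*(-4))*R = 13*v + (20 + 16)*R = 13*v + 36*R)
(-70 - 1*(-34)) + 41*I(9, -10) = (-70 - 1*(-34)) + 41*(13*9 + 36*(-10)) = (-70 + 34) + 41*(117 - 360) = -36 + 41*(-243) = -36 - 9963 = -9999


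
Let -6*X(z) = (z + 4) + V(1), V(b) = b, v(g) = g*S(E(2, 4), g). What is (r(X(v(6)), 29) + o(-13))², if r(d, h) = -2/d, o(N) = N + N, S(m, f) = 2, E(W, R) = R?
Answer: 184900/289 ≈ 639.79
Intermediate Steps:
o(N) = 2*N
v(g) = 2*g (v(g) = g*2 = 2*g)
X(z) = -⅚ - z/6 (X(z) = -((z + 4) + 1)/6 = -((4 + z) + 1)/6 = -(5 + z)/6 = -⅚ - z/6)
(r(X(v(6)), 29) + o(-13))² = (-2/(-⅚ - 6/3) + 2*(-13))² = (-2/(-⅚ - ⅙*12) - 26)² = (-2/(-⅚ - 2) - 26)² = (-2/(-17/6) - 26)² = (-2*(-6/17) - 26)² = (12/17 - 26)² = (-430/17)² = 184900/289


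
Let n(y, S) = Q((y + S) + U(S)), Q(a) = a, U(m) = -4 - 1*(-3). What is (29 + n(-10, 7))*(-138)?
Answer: -3450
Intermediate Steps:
U(m) = -1 (U(m) = -4 + 3 = -1)
n(y, S) = -1 + S + y (n(y, S) = (y + S) - 1 = (S + y) - 1 = -1 + S + y)
(29 + n(-10, 7))*(-138) = (29 + (-1 + 7 - 10))*(-138) = (29 - 4)*(-138) = 25*(-138) = -3450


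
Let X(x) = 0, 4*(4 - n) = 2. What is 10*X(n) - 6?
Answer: -6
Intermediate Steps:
n = 7/2 (n = 4 - ¼*2 = 4 - ½ = 7/2 ≈ 3.5000)
10*X(n) - 6 = 10*0 - 6 = 0 - 6 = -6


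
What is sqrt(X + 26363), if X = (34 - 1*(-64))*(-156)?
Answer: 5*sqrt(443) ≈ 105.24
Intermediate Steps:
X = -15288 (X = (34 + 64)*(-156) = 98*(-156) = -15288)
sqrt(X + 26363) = sqrt(-15288 + 26363) = sqrt(11075) = 5*sqrt(443)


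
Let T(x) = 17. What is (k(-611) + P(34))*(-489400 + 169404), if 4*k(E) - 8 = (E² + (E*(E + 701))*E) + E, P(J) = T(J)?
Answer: -2717700108324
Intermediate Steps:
P(J) = 17
k(E) = 2 + E/4 + E²/4 + E²*(701 + E)/4 (k(E) = 2 + ((E² + (E*(E + 701))*E) + E)/4 = 2 + ((E² + (E*(701 + E))*E) + E)/4 = 2 + ((E² + E²*(701 + E)) + E)/4 = 2 + (E + E² + E²*(701 + E))/4 = 2 + (E/4 + E²/4 + E²*(701 + E)/4) = 2 + E/4 + E²/4 + E²*(701 + E)/4)
(k(-611) + P(34))*(-489400 + 169404) = ((2 + (¼)*(-611) + (¼)*(-611)³ + (351/2)*(-611)²) + 17)*(-489400 + 169404) = ((2 - 611/4 + (¼)*(-228099131) + (351/2)*373321) + 17)*(-319996) = ((2 - 611/4 - 228099131/4 + 131035671/2) + 17)*(-319996) = (8492902 + 17)*(-319996) = 8492919*(-319996) = -2717700108324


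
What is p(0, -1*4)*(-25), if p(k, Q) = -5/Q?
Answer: -125/4 ≈ -31.250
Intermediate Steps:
p(0, -1*4)*(-25) = -5/((-1*4))*(-25) = -5/(-4)*(-25) = -5*(-1/4)*(-25) = (5/4)*(-25) = -125/4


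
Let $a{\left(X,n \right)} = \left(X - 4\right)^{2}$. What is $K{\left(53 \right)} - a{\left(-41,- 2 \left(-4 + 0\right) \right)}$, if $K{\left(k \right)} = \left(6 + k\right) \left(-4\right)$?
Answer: $-2261$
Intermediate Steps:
$K{\left(k \right)} = -24 - 4 k$
$a{\left(X,n \right)} = \left(-4 + X\right)^{2}$
$K{\left(53 \right)} - a{\left(-41,- 2 \left(-4 + 0\right) \right)} = \left(-24 - 212\right) - \left(-4 - 41\right)^{2} = \left(-24 - 212\right) - \left(-45\right)^{2} = -236 - 2025 = -2261$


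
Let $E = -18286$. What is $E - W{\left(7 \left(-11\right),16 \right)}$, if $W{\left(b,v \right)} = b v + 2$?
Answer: $-17056$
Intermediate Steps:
$W{\left(b,v \right)} = 2 + b v$
$E - W{\left(7 \left(-11\right),16 \right)} = -18286 - \left(2 + 7 \left(-11\right) 16\right) = -18286 - \left(2 - 1232\right) = -18286 - -1230 = -18286 + 1230 = -17056$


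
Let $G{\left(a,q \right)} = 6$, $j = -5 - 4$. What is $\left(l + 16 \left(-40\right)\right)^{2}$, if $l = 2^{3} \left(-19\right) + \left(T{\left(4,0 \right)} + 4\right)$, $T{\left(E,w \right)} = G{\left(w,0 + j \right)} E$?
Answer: $583696$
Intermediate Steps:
$j = -9$
$T{\left(E,w \right)} = 6 E$
$l = -124$ ($l = 2^{3} \left(-19\right) + \left(6 \cdot 4 + 4\right) = 8 \left(-19\right) + \left(24 + 4\right) = -152 + 28 = -124$)
$\left(l + 16 \left(-40\right)\right)^{2} = \left(-124 + 16 \left(-40\right)\right)^{2} = \left(-124 - 640\right)^{2} = \left(-764\right)^{2} = 583696$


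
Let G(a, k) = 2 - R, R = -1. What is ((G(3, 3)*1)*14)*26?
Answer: 1092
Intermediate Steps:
G(a, k) = 3 (G(a, k) = 2 - 1*(-1) = 2 + 1 = 3)
((G(3, 3)*1)*14)*26 = ((3*1)*14)*26 = (3*14)*26 = 42*26 = 1092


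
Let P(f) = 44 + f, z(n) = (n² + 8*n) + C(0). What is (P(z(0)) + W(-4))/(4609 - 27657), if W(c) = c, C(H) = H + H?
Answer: -5/2881 ≈ -0.0017355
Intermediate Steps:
C(H) = 2*H
z(n) = n² + 8*n (z(n) = (n² + 8*n) + 2*0 = (n² + 8*n) + 0 = n² + 8*n)
(P(z(0)) + W(-4))/(4609 - 27657) = ((44 + 0*(8 + 0)) - 4)/(4609 - 27657) = ((44 + 0*8) - 4)/(-23048) = ((44 + 0) - 4)*(-1/23048) = (44 - 4)*(-1/23048) = 40*(-1/23048) = -5/2881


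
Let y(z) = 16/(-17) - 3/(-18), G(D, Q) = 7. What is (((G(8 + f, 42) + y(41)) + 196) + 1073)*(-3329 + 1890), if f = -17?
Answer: -187175047/102 ≈ -1.8351e+6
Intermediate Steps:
y(z) = -79/102 (y(z) = 16*(-1/17) - 3*(-1/18) = -16/17 + 1/6 = -79/102)
(((G(8 + f, 42) + y(41)) + 196) + 1073)*(-3329 + 1890) = (((7 - 79/102) + 196) + 1073)*(-3329 + 1890) = ((635/102 + 196) + 1073)*(-1439) = (20627/102 + 1073)*(-1439) = (130073/102)*(-1439) = -187175047/102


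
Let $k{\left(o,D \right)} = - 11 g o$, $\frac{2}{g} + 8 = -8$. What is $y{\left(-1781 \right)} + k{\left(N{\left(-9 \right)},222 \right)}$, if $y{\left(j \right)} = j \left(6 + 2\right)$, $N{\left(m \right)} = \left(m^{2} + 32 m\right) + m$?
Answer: $-14545$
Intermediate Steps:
$g = - \frac{1}{8}$ ($g = \frac{2}{-8 - 8} = \frac{2}{-16} = 2 \left(- \frac{1}{16}\right) = - \frac{1}{8} \approx -0.125$)
$N{\left(m \right)} = m^{2} + 33 m$
$k{\left(o,D \right)} = \frac{11 o}{8}$ ($k{\left(o,D \right)} = \left(-11\right) \left(- \frac{1}{8}\right) o = \frac{11 o}{8}$)
$y{\left(j \right)} = 8 j$ ($y{\left(j \right)} = j 8 = 8 j$)
$y{\left(-1781 \right)} + k{\left(N{\left(-9 \right)},222 \right)} = 8 \left(-1781\right) + \frac{11 \left(- 9 \left(33 - 9\right)\right)}{8} = -14248 + \frac{11 \left(\left(-9\right) 24\right)}{8} = -14248 + \frac{11}{8} \left(-216\right) = -14248 - 297 = -14545$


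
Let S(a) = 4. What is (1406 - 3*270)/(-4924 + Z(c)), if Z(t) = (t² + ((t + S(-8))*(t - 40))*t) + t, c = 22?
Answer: -298/7357 ≈ -0.040506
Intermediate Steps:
Z(t) = t + t² + t*(-40 + t)*(4 + t) (Z(t) = (t² + ((t + 4)*(t - 40))*t) + t = (t² + ((4 + t)*(-40 + t))*t) + t = (t² + ((-40 + t)*(4 + t))*t) + t = (t² + t*(-40 + t)*(4 + t)) + t = t + t² + t*(-40 + t)*(4 + t))
(1406 - 3*270)/(-4924 + Z(c)) = (1406 - 3*270)/(-4924 + 22*(-159 + 22² - 35*22)) = (1406 - 810)/(-4924 + 22*(-159 + 484 - 770)) = 596/(-4924 + 22*(-445)) = 596/(-4924 - 9790) = 596/(-14714) = 596*(-1/14714) = -298/7357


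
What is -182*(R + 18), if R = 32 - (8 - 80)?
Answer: -22204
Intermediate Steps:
R = 104 (R = 32 - 1*(-72) = 32 + 72 = 104)
-182*(R + 18) = -182*(104 + 18) = -182*122 = -22204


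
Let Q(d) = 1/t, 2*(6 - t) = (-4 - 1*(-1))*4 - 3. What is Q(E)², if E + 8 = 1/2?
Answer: 4/729 ≈ 0.0054870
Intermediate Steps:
E = -15/2 (E = -8 + 1/2 = -8 + ½ = -15/2 ≈ -7.5000)
t = 27/2 (t = 6 - ((-4 - 1*(-1))*4 - 3)/2 = 6 - ((-4 + 1)*4 - 3)/2 = 6 - (-3*4 - 3)/2 = 6 - (-12 - 3)/2 = 6 - ½*(-15) = 6 + 15/2 = 27/2 ≈ 13.500)
Q(d) = 2/27 (Q(d) = 1/(27/2) = 2/27)
Q(E)² = (2/27)² = 4/729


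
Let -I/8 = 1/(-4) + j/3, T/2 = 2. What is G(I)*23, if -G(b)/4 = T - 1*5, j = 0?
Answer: 92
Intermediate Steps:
T = 4 (T = 2*2 = 4)
I = 2 (I = -8*(1/(-4) + 0/3) = -8*(1*(-¼) + 0*(⅓)) = -8*(-¼ + 0) = -8*(-¼) = 2)
G(b) = 4 (G(b) = -4*(4 - 1*5) = -4*(4 - 5) = -4*(-1) = 4)
G(I)*23 = 4*23 = 92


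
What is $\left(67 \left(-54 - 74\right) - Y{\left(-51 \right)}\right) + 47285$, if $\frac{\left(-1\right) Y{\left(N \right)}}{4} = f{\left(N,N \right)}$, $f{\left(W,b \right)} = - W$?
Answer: $38913$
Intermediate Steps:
$Y{\left(N \right)} = 4 N$ ($Y{\left(N \right)} = - 4 \left(- N\right) = 4 N$)
$\left(67 \left(-54 - 74\right) - Y{\left(-51 \right)}\right) + 47285 = \left(67 \left(-54 - 74\right) - 4 \left(-51\right)\right) + 47285 = \left(67 \left(-128\right) - -204\right) + 47285 = \left(-8576 + 204\right) + 47285 = -8372 + 47285 = 38913$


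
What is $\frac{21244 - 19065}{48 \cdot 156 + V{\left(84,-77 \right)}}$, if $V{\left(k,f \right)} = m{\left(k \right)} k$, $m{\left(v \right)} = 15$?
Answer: $\frac{2179}{8748} \approx 0.24909$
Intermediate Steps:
$V{\left(k,f \right)} = 15 k$
$\frac{21244 - 19065}{48 \cdot 156 + V{\left(84,-77 \right)}} = \frac{21244 - 19065}{48 \cdot 156 + 15 \cdot 84} = \frac{2179}{7488 + 1260} = \frac{2179}{8748}$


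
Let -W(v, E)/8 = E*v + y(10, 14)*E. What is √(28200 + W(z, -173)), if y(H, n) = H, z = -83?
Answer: 8*I*√1138 ≈ 269.87*I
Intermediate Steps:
W(v, E) = -80*E - 8*E*v (W(v, E) = -8*(E*v + 10*E) = -8*(10*E + E*v) = -80*E - 8*E*v)
√(28200 + W(z, -173)) = √(28200 - 8*(-173)*(10 - 83)) = √(28200 - 8*(-173)*(-73)) = √(28200 - 101032) = √(-72832) = 8*I*√1138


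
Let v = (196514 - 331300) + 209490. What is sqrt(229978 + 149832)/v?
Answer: sqrt(379810)/74704 ≈ 0.0082497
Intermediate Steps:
v = 74704 (v = -134786 + 209490 = 74704)
sqrt(229978 + 149832)/v = sqrt(229978 + 149832)/74704 = sqrt(379810)*(1/74704) = sqrt(379810)/74704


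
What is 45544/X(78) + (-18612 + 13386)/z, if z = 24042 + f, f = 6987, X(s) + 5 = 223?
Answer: 235340918/1127387 ≈ 208.75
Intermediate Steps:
X(s) = 218 (X(s) = -5 + 223 = 218)
z = 31029 (z = 24042 + 6987 = 31029)
45544/X(78) + (-18612 + 13386)/z = 45544/218 + (-18612 + 13386)/31029 = 45544*(1/218) - 5226*1/31029 = 22772/109 - 1742/10343 = 235340918/1127387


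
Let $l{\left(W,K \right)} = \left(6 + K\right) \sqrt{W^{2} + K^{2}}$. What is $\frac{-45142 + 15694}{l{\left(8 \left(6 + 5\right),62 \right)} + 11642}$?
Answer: $- \frac{85708404}{20488313} + \frac{1001232 \sqrt{2897}}{20488313} \approx -1.553$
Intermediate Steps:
$l{\left(W,K \right)} = \sqrt{K^{2} + W^{2}} \left(6 + K\right)$ ($l{\left(W,K \right)} = \left(6 + K\right) \sqrt{K^{2} + W^{2}} = \sqrt{K^{2} + W^{2}} \left(6 + K\right)$)
$\frac{-45142 + 15694}{l{\left(8 \left(6 + 5\right),62 \right)} + 11642} = \frac{-45142 + 15694}{\sqrt{62^{2} + \left(8 \left(6 + 5\right)\right)^{2}} \left(6 + 62\right) + 11642} = - \frac{29448}{\sqrt{3844 + \left(8 \cdot 11\right)^{2}} \cdot 68 + 11642} = - \frac{29448}{\sqrt{3844 + 88^{2}} \cdot 68 + 11642} = - \frac{29448}{\sqrt{3844 + 7744} \cdot 68 + 11642} = - \frac{29448}{\sqrt{11588} \cdot 68 + 11642} = - \frac{29448}{2 \sqrt{2897} \cdot 68 + 11642} = - \frac{29448}{136 \sqrt{2897} + 11642} = - \frac{29448}{11642 + 136 \sqrt{2897}}$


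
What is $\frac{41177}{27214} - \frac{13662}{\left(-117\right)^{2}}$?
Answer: $\frac{7106455}{13797498} \approx 0.51505$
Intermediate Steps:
$\frac{41177}{27214} - \frac{13662}{\left(-117\right)^{2}} = 41177 \cdot \frac{1}{27214} - \frac{13662}{13689} = \frac{41177}{27214} - \frac{506}{507} = \frac{7106455}{13797498}$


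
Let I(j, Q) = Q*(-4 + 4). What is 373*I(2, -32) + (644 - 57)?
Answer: 587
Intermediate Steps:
I(j, Q) = 0 (I(j, Q) = Q*0 = 0)
373*I(2, -32) + (644 - 57) = 373*0 + (644 - 57) = 0 + 587 = 587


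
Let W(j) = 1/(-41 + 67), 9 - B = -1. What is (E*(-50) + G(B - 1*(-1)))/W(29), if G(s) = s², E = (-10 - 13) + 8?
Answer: 22646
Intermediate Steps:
B = 10 (B = 9 - 1*(-1) = 9 + 1 = 10)
E = -15 (E = -23 + 8 = -15)
W(j) = 1/26
(E*(-50) + G(B - 1*(-1)))/W(29) = (-15*(-50) + (10 - 1*(-1))²)/(1/26) = (750 + (10 + 1)²)*26 = (750 + 11²)*26 = (750 + 121)*26 = 871*26 = 22646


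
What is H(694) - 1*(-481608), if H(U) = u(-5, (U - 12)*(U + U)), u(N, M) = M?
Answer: 1428224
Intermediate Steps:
H(U) = 2*U*(-12 + U) (H(U) = (U - 12)*(U + U) = (-12 + U)*(2*U) = 2*U*(-12 + U))
H(694) - 1*(-481608) = 2*694*(-12 + 694) - 1*(-481608) = 2*694*682 + 481608 = 946616 + 481608 = 1428224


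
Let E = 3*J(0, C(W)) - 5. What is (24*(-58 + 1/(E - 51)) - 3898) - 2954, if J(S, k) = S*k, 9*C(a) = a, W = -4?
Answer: -57711/7 ≈ -8244.4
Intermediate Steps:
C(a) = a/9
E = -5 (E = 3*(0*((⅑)*(-4))) - 5 = 3*(0*(-4/9)) - 5 = 3*0 - 5 = 0 - 5 = -5)
(24*(-58 + 1/(E - 51)) - 3898) - 2954 = (24*(-58 + 1/(-5 - 51)) - 3898) - 2954 = (24*(-58 + 1/(-56)) - 3898) - 2954 = (24*(-58 - 1/56) - 3898) - 2954 = (24*(-3249/56) - 3898) - 2954 = (-9747/7 - 3898) - 2954 = -37033/7 - 2954 = -57711/7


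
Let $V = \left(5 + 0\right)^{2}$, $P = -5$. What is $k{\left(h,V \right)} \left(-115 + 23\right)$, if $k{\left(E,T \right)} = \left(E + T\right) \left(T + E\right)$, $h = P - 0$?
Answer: $-36800$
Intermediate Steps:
$V = 25$ ($V = 5^{2} = 25$)
$h = -5$ ($h = -5 - 0 = -5 + 0 = -5$)
$k{\left(E,T \right)} = \left(E + T\right)^{2}$ ($k{\left(E,T \right)} = \left(E + T\right) \left(E + T\right) = \left(E + T\right)^{2}$)
$k{\left(h,V \right)} \left(-115 + 23\right) = \left(-5 + 25\right)^{2} \left(-115 + 23\right) = 20^{2} \left(-92\right) = 400 \left(-92\right) = -36800$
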